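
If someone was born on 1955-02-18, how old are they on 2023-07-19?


Birth: 1955-02-18
Reference: 2023-07-19
Year difference: 2023 - 1955 = 68

68 years old


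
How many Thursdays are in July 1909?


July 1909 has 31 days
Anchor: Jan 1, 1909. With p = 1909 - 1 = 1908: (p + p//4 - p//100 + p//400) mod 7 = (1908 + 477 - 19 + 4) mod 7 = 2370 mod 7 = 4 -> Friday (Mon=0 ... Sun=6)
Days before July (Jan-Jun): 181; July 1 index = (4 + 181) mod 7 = 3 -> Thursday
First Thursday is July 1
Thursdays: 1, 8, 15, 22, 29

5 Thursdays


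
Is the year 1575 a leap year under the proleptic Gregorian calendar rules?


Gregorian leap year rule: divisible by 4, but not by 100, unless also by 400.
1575 is not divisible by 4 -> not a leap year

No


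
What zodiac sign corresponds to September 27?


Date: September 27
Conventional tropical zodiac dates: Libra from September 23 onward; Scorpio starts October 23
September 27 falls within the Libra range

Libra


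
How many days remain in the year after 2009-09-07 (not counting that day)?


Day of year: 250 of 365
Remaining = 365 - 250

115 days


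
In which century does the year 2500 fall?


Century = (year - 1) // 100 + 1
= (2500 - 1) // 100 + 1
= 2499 // 100 + 1
= 24 + 1

25th century


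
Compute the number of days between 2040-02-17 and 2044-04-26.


From 2040-02-17 to 2044-04-26
2040-02-17: days before February = 31; day of year = 31 + 17 = 48
2044-04-26: days before April = 31 + 29 + 31 = 91 (2044 is a leap year); day of year = 91 + 26 = 117
Rest of 2040: 366 - 48 = 318
Full years 2041 (365), 2042 (365), 2043 (365): 1095
Total = 318 + 1095 + 117 = 1530

1530 days


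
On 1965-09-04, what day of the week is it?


Date: September 4, 1965
Anchor: Jan 1, 1965. With p = 1965 - 1 = 1964: (p + p//4 - p//100 + p//400) mod 7 = (1964 + 491 - 19 + 4) mod 7 = 2440 mod 7 = 4 -> Friday (Mon=0 ... Sun=6)
Days before September (Jan-Aug): 243; offset = 243 + 4 - 1 = 246
Weekday index = (4 + 246) mod 7 = 5

Day of the week: Saturday


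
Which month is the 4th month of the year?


Month 4 of 12

April


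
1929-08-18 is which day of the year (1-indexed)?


Date: August 18, 1929
Days in months 1 through 7: 212
Plus 18 days in August

Day of year: 230


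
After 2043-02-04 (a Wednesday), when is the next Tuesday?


Current: Wednesday
Target: Tuesday
Days ahead: 6

Next Tuesday: 2043-02-10


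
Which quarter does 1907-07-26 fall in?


Month: July (month 7)
Q1: Jan-Mar, Q2: Apr-Jun, Q3: Jul-Sep, Q4: Oct-Dec

Q3


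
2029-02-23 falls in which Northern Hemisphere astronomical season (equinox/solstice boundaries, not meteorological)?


Date: February 23
Astronomical Winter (approx.; exact equinox/solstice day varies by year): December 21 to March 19
February 23 falls within the Winter window

Winter


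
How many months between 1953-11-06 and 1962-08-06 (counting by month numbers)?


From November 1953 to August 1962
9 years * 12 = 108 months, minus 3 months = 105

105 months


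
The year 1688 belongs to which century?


Century = (year - 1) // 100 + 1
= (1688 - 1) // 100 + 1
= 1687 // 100 + 1
= 16 + 1

17th century


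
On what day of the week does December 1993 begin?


Target: December 1, 1993
Anchor: Jan 1, 1993. With p = 1993 - 1 = 1992: (p + p//4 - p//100 + p//400) mod 7 = (1992 + 498 - 19 + 4) mod 7 = 2475 mod 7 = 4 -> Friday (Mon=0 ... Sun=6)
Days before December (Jan-Nov): 334 days
Weekday index = (4 + 334) mod 7 = 2

Wednesday


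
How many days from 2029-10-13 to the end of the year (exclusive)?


Day of year: 286 of 365
Remaining = 365 - 286

79 days


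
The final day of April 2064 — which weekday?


April 2064 has 30 days
Anchor: Jan 1, 2064. With p = 2064 - 1 = 2063: (p + p//4 - p//100 + p//400) mod 7 = (2063 + 515 - 20 + 5) mod 7 = 2563 mod 7 = 1 -> Tuesday (Mon=0 ... Sun=6)
Days before April (Jan-Mar): 91; April 1 index = (1 + 91) mod 7 = 1 -> Tuesday
Last day offset: 30 - 1 = 29 days
Weekday index = (1 + 29) mod 7 = 2

Wednesday, April 30


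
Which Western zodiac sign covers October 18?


Date: October 18
Conventional tropical zodiac dates: Libra from September 23 onward; Scorpio starts October 23
October 18 falls within the Libra range

Libra


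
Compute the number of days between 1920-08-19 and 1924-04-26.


From 1920-08-19 to 1924-04-26
1920-08-19: days before August = 31 + 29 + 31 + 30 + 31 + 30 + 31 = 213 (1920 is a leap year); day of year = 213 + 19 = 232
1924-04-26: days before April = 31 + 29 + 31 = 91 (1924 is a leap year); day of year = 91 + 26 = 117
Rest of 1920: 366 - 232 = 134
Full years 1921 (365), 1922 (365), 1923 (365): 1095
Total = 134 + 1095 + 117 = 1346

1346 days


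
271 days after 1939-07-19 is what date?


Start: 1939-07-19, add 271 days
July 1939 has 31 days: 31 - 19 = 12 days to July 31 -> 259 left
August 1939 has 31 days -> 228 left
September 1939 has 30 days -> 198 left
October 1939 has 31 days -> 167 left
November 1939 has 30 days -> 137 left
December 1939 has 31 days -> 106 left
January 1940 has 31 days -> 75 left
February 1940 has 29 days -> 46 left
March 1940 has 31 days -> 15 left
April 1940: 15 <= 30 -> lands on April 15

Result: 1940-04-15


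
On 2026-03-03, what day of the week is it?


Date: March 3, 2026
Anchor: Jan 1, 2026. With p = 2026 - 1 = 2025: (p + p//4 - p//100 + p//400) mod 7 = (2025 + 506 - 20 + 5) mod 7 = 2516 mod 7 = 3 -> Thursday (Mon=0 ... Sun=6)
Days before March (Jan-Feb): 59; offset = 59 + 3 - 1 = 61
Weekday index = (3 + 61) mod 7 = 1

Day of the week: Tuesday


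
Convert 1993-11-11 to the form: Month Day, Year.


ISO 1993-11-11 parses as year=1993, month=11, day=11
Month 11 -> November

November 11, 1993


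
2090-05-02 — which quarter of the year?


Month: May (month 5)
Q1: Jan-Mar, Q2: Apr-Jun, Q3: Jul-Sep, Q4: Oct-Dec

Q2


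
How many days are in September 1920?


September 1920

30 days


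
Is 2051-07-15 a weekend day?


Anchor: Jan 1, 2051. With p = 2051 - 1 = 2050: (p + p//4 - p//100 + p//400) mod 7 = (2050 + 512 - 20 + 5) mod 7 = 2547 mod 7 = 6 -> Sunday (Mon=0 ... Sun=6)
Day of year: 196; offset = 195
Weekday index = (6 + 195) mod 7 = 5 -> Saturday
Weekend days: Saturday, Sunday

Yes


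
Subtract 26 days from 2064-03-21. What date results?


Start: 2064-03-21, subtract 26 days
Back 21 days from March 21 reaches February 29, 2064 -> 5 left
February 2064: 29 - 5 = 24 -> lands on February 24

Result: 2064-02-24


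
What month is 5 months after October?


October is month 10
10 + 5 = 15; wrap: 15 - 12 = 3

March


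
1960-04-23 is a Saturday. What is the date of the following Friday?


Current: Saturday
Target: Friday
Days ahead: 6

Next Friday: 1960-04-29


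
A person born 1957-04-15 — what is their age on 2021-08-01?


Birth: 1957-04-15
Reference: 2021-08-01
Year difference: 2021 - 1957 = 64

64 years old


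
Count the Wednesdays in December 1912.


December 1912 has 31 days
Anchor: Jan 1, 1912. With p = 1912 - 1 = 1911: (p + p//4 - p//100 + p//400) mod 7 = (1911 + 477 - 19 + 4) mod 7 = 2373 mod 7 = 0 -> Monday (Mon=0 ... Sun=6)
Days before December (Jan-Nov): 335; December 1 index = (0 + 335) mod 7 = 6 -> Sunday
First Wednesday is December 4
Wednesdays: 4, 11, 18, 25

4 Wednesdays


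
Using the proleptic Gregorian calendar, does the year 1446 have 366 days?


Gregorian leap year rule: divisible by 4, but not by 100, unless also by 400.
1446 is not divisible by 4 -> not a leap year

No


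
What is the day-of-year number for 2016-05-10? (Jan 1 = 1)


Date: May 10, 2016
Days in months 1 through 4: 121
Plus 10 days in May

Day of year: 131


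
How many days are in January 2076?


January 2076

31 days


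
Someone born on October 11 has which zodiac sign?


Date: October 11
Conventional tropical zodiac dates: Libra from September 23 onward; Scorpio starts October 23
October 11 falls within the Libra range

Libra


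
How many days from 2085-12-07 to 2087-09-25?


From 2085-12-07 to 2087-09-25
2085-12-07: days before December = 31 + 28 + 31 + 30 + 31 + 30 + 31 + 31 + 30 + 31 + 30 = 334 (2085 is not a leap year); day of year = 334 + 7 = 341
2087-09-25: days before September = 31 + 28 + 31 + 30 + 31 + 30 + 31 + 31 = 243 (2087 is not a leap year); day of year = 243 + 25 = 268
Rest of 2085: 365 - 341 = 24
Full years 2086 (365): 365
Total = 24 + 365 + 268 = 657

657 days


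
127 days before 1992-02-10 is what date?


Start: 1992-02-10, subtract 127 days
Back 10 days from February 10 reaches January 31, 1992 -> 117 left
January 1992 has 31 days -> back to December 31, 1991 -> 86 left
December 1991 has 31 days -> back to November 30, 1991 -> 55 left
November 1991 has 30 days -> back to October 31, 1991 -> 25 left
October 1991: 31 - 25 = 6 -> lands on October 6

Result: 1991-10-06


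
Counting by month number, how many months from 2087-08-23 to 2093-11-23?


From August 2087 to November 2093
6 years * 12 = 72 months, plus 3 months = 75

75 months


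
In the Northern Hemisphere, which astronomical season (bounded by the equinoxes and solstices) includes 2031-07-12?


Date: July 12
Astronomical Summer (approx.; exact equinox/solstice day varies by year): June 21 to September 21
July 12 falls within the Summer window

Summer


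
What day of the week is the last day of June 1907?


June 1907 has 30 days
Anchor: Jan 1, 1907. With p = 1907 - 1 = 1906: (p + p//4 - p//100 + p//400) mod 7 = (1906 + 476 - 19 + 4) mod 7 = 2367 mod 7 = 1 -> Tuesday (Mon=0 ... Sun=6)
Days before June (Jan-May): 151; June 1 index = (1 + 151) mod 7 = 5 -> Saturday
Last day offset: 30 - 1 = 29 days
Weekday index = (5 + 29) mod 7 = 6

Sunday, June 30


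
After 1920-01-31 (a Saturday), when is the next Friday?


Current: Saturday
Target: Friday
Days ahead: 6

Next Friday: 1920-02-06


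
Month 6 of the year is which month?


Month 6 of 12

June


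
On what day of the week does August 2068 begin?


Target: August 1, 2068
Anchor: Jan 1, 2068. With p = 2068 - 1 = 2067: (p + p//4 - p//100 + p//400) mod 7 = (2067 + 516 - 20 + 5) mod 7 = 2568 mod 7 = 6 -> Sunday (Mon=0 ... Sun=6)
Days before August (Jan-Jul): 213 days
Weekday index = (6 + 213) mod 7 = 2

Wednesday


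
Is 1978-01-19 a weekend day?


Anchor: Jan 1, 1978. With p = 1978 - 1 = 1977: (p + p//4 - p//100 + p//400) mod 7 = (1977 + 494 - 19 + 4) mod 7 = 2456 mod 7 = 6 -> Sunday (Mon=0 ... Sun=6)
Day of year: 19; offset = 18
Weekday index = (6 + 18) mod 7 = 3 -> Thursday
Weekend days: Saturday, Sunday

No


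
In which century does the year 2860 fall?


Century = (year - 1) // 100 + 1
= (2860 - 1) // 100 + 1
= 2859 // 100 + 1
= 28 + 1

29th century


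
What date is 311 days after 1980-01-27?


Start: 1980-01-27, add 311 days
January 1980 has 31 days: 31 - 27 = 4 days to January 31 -> 307 left
February 1980 has 29 days -> 278 left
March 1980 has 31 days -> 247 left
April 1980 has 30 days -> 217 left
May 1980 has 31 days -> 186 left
June 1980 has 30 days -> 156 left
July 1980 has 31 days -> 125 left
August 1980 has 31 days -> 94 left
September 1980 has 30 days -> 64 left
October 1980 has 31 days -> 33 left
November 1980 has 30 days -> 3 left
December 1980: 3 <= 31 -> lands on December 3

Result: 1980-12-03


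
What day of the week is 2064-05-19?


Date: May 19, 2064
Anchor: Jan 1, 2064. With p = 2064 - 1 = 2063: (p + p//4 - p//100 + p//400) mod 7 = (2063 + 515 - 20 + 5) mod 7 = 2563 mod 7 = 1 -> Tuesday (Mon=0 ... Sun=6)
Days before May (Jan-Apr): 121; offset = 121 + 19 - 1 = 139
Weekday index = (1 + 139) mod 7 = 0

Day of the week: Monday


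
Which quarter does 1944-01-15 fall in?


Month: January (month 1)
Q1: Jan-Mar, Q2: Apr-Jun, Q3: Jul-Sep, Q4: Oct-Dec

Q1


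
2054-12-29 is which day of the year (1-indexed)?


Date: December 29, 2054
Days in months 1 through 11: 334
Plus 29 days in December

Day of year: 363


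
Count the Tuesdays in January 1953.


January 1953 has 31 days
Anchor: Jan 1, 1953. With p = 1953 - 1 = 1952: (p + p//4 - p//100 + p//400) mod 7 = (1952 + 488 - 19 + 4) mod 7 = 2425 mod 7 = 3 -> Thursday (Mon=0 ... Sun=6)
January 1 is the anchor itself -> Thursday
First Tuesday is January 6
Tuesdays: 6, 13, 20, 27

4 Tuesdays


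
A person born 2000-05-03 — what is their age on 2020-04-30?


Birth: 2000-05-03
Reference: 2020-04-30
Year difference: 2020 - 2000 = 20
Birthday not yet reached in 2020, subtract 1

19 years old


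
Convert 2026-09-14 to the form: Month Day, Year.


ISO 2026-09-14 parses as year=2026, month=09, day=14
Month 9 -> September

September 14, 2026


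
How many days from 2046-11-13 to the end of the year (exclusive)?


Day of year: 317 of 365
Remaining = 365 - 317

48 days


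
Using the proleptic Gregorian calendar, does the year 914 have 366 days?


Gregorian leap year rule: divisible by 4, but not by 100, unless also by 400.
914 is not divisible by 4 -> not a leap year

No


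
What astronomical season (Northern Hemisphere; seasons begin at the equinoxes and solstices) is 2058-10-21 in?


Date: October 21
Astronomical Autumn (approx.; exact equinox/solstice day varies by year): September 22 to December 20
October 21 falls within the Autumn window

Autumn


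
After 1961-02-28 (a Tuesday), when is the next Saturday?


Current: Tuesday
Target: Saturday
Days ahead: 4

Next Saturday: 1961-03-04


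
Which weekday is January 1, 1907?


Target: January 1, 1907
Anchor: Jan 1, 1907. With p = 1907 - 1 = 1906: (p + p//4 - p//100 + p//400) mod 7 = (1906 + 476 - 19 + 4) mod 7 = 2367 mod 7 = 1 -> Tuesday (Mon=0 ... Sun=6)
Offset from anchor: 0 days
Weekday index = (1 + 0) mod 7 = 1

Tuesday


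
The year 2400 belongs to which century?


Century = (year - 1) // 100 + 1
= (2400 - 1) // 100 + 1
= 2399 // 100 + 1
= 23 + 1

24th century


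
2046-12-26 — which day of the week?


Date: December 26, 2046
Anchor: Jan 1, 2046. With p = 2046 - 1 = 2045: (p + p//4 - p//100 + p//400) mod 7 = (2045 + 511 - 20 + 5) mod 7 = 2541 mod 7 = 0 -> Monday (Mon=0 ... Sun=6)
Days before December (Jan-Nov): 334; offset = 334 + 26 - 1 = 359
Weekday index = (0 + 359) mod 7 = 2

Day of the week: Wednesday


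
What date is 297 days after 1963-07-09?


Start: 1963-07-09, add 297 days
July 1963 has 31 days: 31 - 9 = 22 days to July 31 -> 275 left
August 1963 has 31 days -> 244 left
September 1963 has 30 days -> 214 left
October 1963 has 31 days -> 183 left
November 1963 has 30 days -> 153 left
December 1963 has 31 days -> 122 left
January 1964 has 31 days -> 91 left
February 1964 has 29 days -> 62 left
March 1964 has 31 days -> 31 left
April 1964 has 30 days -> 1 left
May 1964: 1 <= 31 -> lands on May 1

Result: 1964-05-01


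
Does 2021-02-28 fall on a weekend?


Anchor: Jan 1, 2021. With p = 2021 - 1 = 2020: (p + p//4 - p//100 + p//400) mod 7 = (2020 + 505 - 20 + 5) mod 7 = 2510 mod 7 = 4 -> Friday (Mon=0 ... Sun=6)
Day of year: 59; offset = 58
Weekday index = (4 + 58) mod 7 = 6 -> Sunday
Weekend days: Saturday, Sunday

Yes


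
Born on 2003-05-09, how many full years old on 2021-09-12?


Birth: 2003-05-09
Reference: 2021-09-12
Year difference: 2021 - 2003 = 18

18 years old


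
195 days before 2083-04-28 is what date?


Start: 2083-04-28, subtract 195 days
Back 28 days from April 28 reaches March 31, 2083 -> 167 left
March 2083 has 31 days -> back to February 28, 2083 -> 136 left
February 2083 has 28 days -> back to January 31, 2083 -> 108 left
January 2083 has 31 days -> back to December 31, 2082 -> 77 left
December 2082 has 31 days -> back to November 30, 2082 -> 46 left
November 2082 has 30 days -> back to October 31, 2082 -> 16 left
October 2082: 31 - 16 = 15 -> lands on October 15

Result: 2082-10-15


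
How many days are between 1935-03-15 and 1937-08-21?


From 1935-03-15 to 1937-08-21
1935-03-15: days before March = 31 + 28 = 59 (1935 is not a leap year); day of year = 59 + 15 = 74
1937-08-21: days before August = 31 + 28 + 31 + 30 + 31 + 30 + 31 = 212 (1937 is not a leap year); day of year = 212 + 21 = 233
Rest of 1935: 365 - 74 = 291
Full years 1936 (366): 366
Total = 291 + 366 + 233 = 890

890 days


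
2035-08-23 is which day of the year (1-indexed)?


Date: August 23, 2035
Days in months 1 through 7: 212
Plus 23 days in August

Day of year: 235


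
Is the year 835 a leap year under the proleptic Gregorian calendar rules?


Gregorian leap year rule: divisible by 4, but not by 100, unless also by 400.
835 is not divisible by 4 -> not a leap year

No


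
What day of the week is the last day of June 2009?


June 2009 has 30 days
Anchor: Jan 1, 2009. With p = 2009 - 1 = 2008: (p + p//4 - p//100 + p//400) mod 7 = (2008 + 502 - 20 + 5) mod 7 = 2495 mod 7 = 3 -> Thursday (Mon=0 ... Sun=6)
Days before June (Jan-May): 151; June 1 index = (3 + 151) mod 7 = 0 -> Monday
Last day offset: 30 - 1 = 29 days
Weekday index = (0 + 29) mod 7 = 1

Tuesday, June 30


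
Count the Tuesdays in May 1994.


May 1994 has 31 days
Anchor: Jan 1, 1994. With p = 1994 - 1 = 1993: (p + p//4 - p//100 + p//400) mod 7 = (1993 + 498 - 19 + 4) mod 7 = 2476 mod 7 = 5 -> Saturday (Mon=0 ... Sun=6)
Days before May (Jan-Apr): 120; May 1 index = (5 + 120) mod 7 = 6 -> Sunday
First Tuesday is May 3
Tuesdays: 3, 10, 17, 24, 31

5 Tuesdays


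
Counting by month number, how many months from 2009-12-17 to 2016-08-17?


From December 2009 to August 2016
7 years * 12 = 84 months, minus 4 months = 80

80 months


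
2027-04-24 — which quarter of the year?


Month: April (month 4)
Q1: Jan-Mar, Q2: Apr-Jun, Q3: Jul-Sep, Q4: Oct-Dec

Q2


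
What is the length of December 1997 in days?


December 1997

31 days


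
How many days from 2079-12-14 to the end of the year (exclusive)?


Day of year: 348 of 365
Remaining = 365 - 348

17 days


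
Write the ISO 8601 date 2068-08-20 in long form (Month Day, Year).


ISO 2068-08-20 parses as year=2068, month=08, day=20
Month 8 -> August

August 20, 2068


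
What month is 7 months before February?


February is month 2
2 - 7 = -5; wrap: -5 + 12 = 7

July


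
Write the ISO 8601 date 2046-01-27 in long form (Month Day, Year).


ISO 2046-01-27 parses as year=2046, month=01, day=27
Month 1 -> January

January 27, 2046


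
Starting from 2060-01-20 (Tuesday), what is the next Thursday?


Current: Tuesday
Target: Thursday
Days ahead: 2

Next Thursday: 2060-01-22


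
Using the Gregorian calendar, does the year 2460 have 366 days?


Gregorian leap year rule: divisible by 4, but not by 100, unless also by 400.
2460 is divisible by 4 but not 100 -> leap year

Yes


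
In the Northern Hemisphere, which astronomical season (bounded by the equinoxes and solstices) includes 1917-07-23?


Date: July 23
Astronomical Summer (approx.; exact equinox/solstice day varies by year): June 21 to September 21
July 23 falls within the Summer window

Summer


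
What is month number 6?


Month 6 of 12

June


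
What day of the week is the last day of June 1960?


June 1960 has 30 days
Anchor: Jan 1, 1960. With p = 1960 - 1 = 1959: (p + p//4 - p//100 + p//400) mod 7 = (1959 + 489 - 19 + 4) mod 7 = 2433 mod 7 = 4 -> Friday (Mon=0 ... Sun=6)
Days before June (Jan-May): 152; June 1 index = (4 + 152) mod 7 = 2 -> Wednesday
Last day offset: 30 - 1 = 29 days
Weekday index = (2 + 29) mod 7 = 3

Thursday, June 30


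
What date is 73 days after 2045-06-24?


Start: 2045-06-24, add 73 days
June 2045 has 30 days: 30 - 24 = 6 days to June 30 -> 67 left
July 2045 has 31 days -> 36 left
August 2045 has 31 days -> 5 left
September 2045: 5 <= 30 -> lands on September 5

Result: 2045-09-05


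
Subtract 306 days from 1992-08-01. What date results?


Start: 1992-08-01, subtract 306 days
Back 1 day from August 1 reaches July 31, 1992 -> 305 left
July 1992 has 31 days -> back to June 30, 1992 -> 274 left
June 1992 has 30 days -> back to May 31, 1992 -> 244 left
May 1992 has 31 days -> back to April 30, 1992 -> 213 left
April 1992 has 30 days -> back to March 31, 1992 -> 183 left
March 1992 has 31 days -> back to February 29, 1992 -> 152 left
February 1992 has 29 days -> back to January 31, 1992 -> 123 left
January 1992 has 31 days -> back to December 31, 1991 -> 92 left
December 1991 has 31 days -> back to November 30, 1991 -> 61 left
November 1991 has 30 days -> back to October 31, 1991 -> 31 left
October 1991 has 31 days -> back to September 30, 1991 -> 0 left
September 1991: 30 - 0 = 30 -> lands on September 30

Result: 1991-09-30


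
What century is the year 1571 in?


Century = (year - 1) // 100 + 1
= (1571 - 1) // 100 + 1
= 1570 // 100 + 1
= 15 + 1

16th century


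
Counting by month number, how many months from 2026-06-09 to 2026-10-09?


From June 2026 to October 2026
0 years * 12 = 0 months, plus 4 months = 4

4 months


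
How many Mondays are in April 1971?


April 1971 has 30 days
Anchor: Jan 1, 1971. With p = 1971 - 1 = 1970: (p + p//4 - p//100 + p//400) mod 7 = (1970 + 492 - 19 + 4) mod 7 = 2447 mod 7 = 4 -> Friday (Mon=0 ... Sun=6)
Days before April (Jan-Mar): 90; April 1 index = (4 + 90) mod 7 = 3 -> Thursday
First Monday is April 5
Mondays: 5, 12, 19, 26

4 Mondays


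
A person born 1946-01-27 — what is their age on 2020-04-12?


Birth: 1946-01-27
Reference: 2020-04-12
Year difference: 2020 - 1946 = 74

74 years old


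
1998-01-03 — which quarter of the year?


Month: January (month 1)
Q1: Jan-Mar, Q2: Apr-Jun, Q3: Jul-Sep, Q4: Oct-Dec

Q1


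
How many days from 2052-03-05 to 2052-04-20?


From 2052-03-05 to 2052-04-20
2052-03-05: days before March = 31 + 29 = 60 (2052 is a leap year); day of year = 60 + 5 = 65
2052-04-20: days before April = 31 + 29 + 31 = 91 (2052 is a leap year); day of year = 91 + 20 = 111
Same year: 111 - 65 = 46

46 days


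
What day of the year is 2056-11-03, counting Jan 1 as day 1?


Date: November 3, 2056
Days in months 1 through 10: 305
Plus 3 days in November

Day of year: 308


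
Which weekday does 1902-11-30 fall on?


Date: November 30, 1902
Anchor: Jan 1, 1902. With p = 1902 - 1 = 1901: (p + p//4 - p//100 + p//400) mod 7 = (1901 + 475 - 19 + 4) mod 7 = 2361 mod 7 = 2 -> Wednesday (Mon=0 ... Sun=6)
Days before November (Jan-Oct): 304; offset = 304 + 30 - 1 = 333
Weekday index = (2 + 333) mod 7 = 6

Day of the week: Sunday


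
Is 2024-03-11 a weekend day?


Anchor: Jan 1, 2024. With p = 2024 - 1 = 2023: (p + p//4 - p//100 + p//400) mod 7 = (2023 + 505 - 20 + 5) mod 7 = 2513 mod 7 = 0 -> Monday (Mon=0 ... Sun=6)
Day of year: 71; offset = 70
Weekday index = (0 + 70) mod 7 = 0 -> Monday
Weekend days: Saturday, Sunday

No


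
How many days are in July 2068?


July 2068

31 days


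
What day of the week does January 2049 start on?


Target: January 1, 2049
Anchor: Jan 1, 2049. With p = 2049 - 1 = 2048: (p + p//4 - p//100 + p//400) mod 7 = (2048 + 512 - 20 + 5) mod 7 = 2545 mod 7 = 4 -> Friday (Mon=0 ... Sun=6)
Offset from anchor: 0 days
Weekday index = (4 + 0) mod 7 = 4

Friday


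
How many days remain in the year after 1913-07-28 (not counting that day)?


Day of year: 209 of 365
Remaining = 365 - 209

156 days


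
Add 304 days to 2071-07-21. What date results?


Start: 2071-07-21, add 304 days
July 2071 has 31 days: 31 - 21 = 10 days to July 31 -> 294 left
August 2071 has 31 days -> 263 left
September 2071 has 30 days -> 233 left
October 2071 has 31 days -> 202 left
November 2071 has 30 days -> 172 left
December 2071 has 31 days -> 141 left
January 2072 has 31 days -> 110 left
February 2072 has 29 days -> 81 left
March 2072 has 31 days -> 50 left
April 2072 has 30 days -> 20 left
May 2072: 20 <= 31 -> lands on May 20

Result: 2072-05-20


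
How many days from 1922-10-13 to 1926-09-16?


From 1922-10-13 to 1926-09-16
1922-10-13: days before October = 31 + 28 + 31 + 30 + 31 + 30 + 31 + 31 + 30 = 273 (1922 is not a leap year); day of year = 273 + 13 = 286
1926-09-16: days before September = 31 + 28 + 31 + 30 + 31 + 30 + 31 + 31 = 243 (1926 is not a leap year); day of year = 243 + 16 = 259
Rest of 1922: 365 - 286 = 79
Full years 1923 (365), 1924 (366), 1925 (365): 1096
Total = 79 + 1096 + 259 = 1434

1434 days


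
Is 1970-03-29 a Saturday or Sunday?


Anchor: Jan 1, 1970. With p = 1970 - 1 = 1969: (p + p//4 - p//100 + p//400) mod 7 = (1969 + 492 - 19 + 4) mod 7 = 2446 mod 7 = 3 -> Thursday (Mon=0 ... Sun=6)
Day of year: 88; offset = 87
Weekday index = (3 + 87) mod 7 = 6 -> Sunday
Weekend days: Saturday, Sunday

Yes


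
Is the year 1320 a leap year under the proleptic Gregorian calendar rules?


Gregorian leap year rule: divisible by 4, but not by 100, unless also by 400.
1320 is divisible by 4 but not 100 -> leap year

Yes


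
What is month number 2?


Month 2 of 12

February


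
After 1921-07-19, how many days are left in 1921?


Day of year: 200 of 365
Remaining = 365 - 200

165 days


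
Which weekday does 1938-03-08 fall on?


Date: March 8, 1938
Anchor: Jan 1, 1938. With p = 1938 - 1 = 1937: (p + p//4 - p//100 + p//400) mod 7 = (1937 + 484 - 19 + 4) mod 7 = 2406 mod 7 = 5 -> Saturday (Mon=0 ... Sun=6)
Days before March (Jan-Feb): 59; offset = 59 + 8 - 1 = 66
Weekday index = (5 + 66) mod 7 = 1

Day of the week: Tuesday


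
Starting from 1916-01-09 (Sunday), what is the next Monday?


Current: Sunday
Target: Monday
Days ahead: 1

Next Monday: 1916-01-10


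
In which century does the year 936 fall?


Century = (year - 1) // 100 + 1
= (936 - 1) // 100 + 1
= 935 // 100 + 1
= 9 + 1

10th century


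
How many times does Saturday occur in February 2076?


February 2076 has 29 days
Anchor: Jan 1, 2076. With p = 2076 - 1 = 2075: (p + p//4 - p//100 + p//400) mod 7 = (2075 + 518 - 20 + 5) mod 7 = 2578 mod 7 = 2 -> Wednesday (Mon=0 ... Sun=6)
Days before February (Jan): 31; February 1 index = (2 + 31) mod 7 = 5 -> Saturday
First Saturday is February 1
Saturdays: 1, 8, 15, 22, 29

5 Saturdays


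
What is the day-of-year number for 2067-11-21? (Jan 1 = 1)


Date: November 21, 2067
Days in months 1 through 10: 304
Plus 21 days in November

Day of year: 325


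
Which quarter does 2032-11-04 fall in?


Month: November (month 11)
Q1: Jan-Mar, Q2: Apr-Jun, Q3: Jul-Sep, Q4: Oct-Dec

Q4


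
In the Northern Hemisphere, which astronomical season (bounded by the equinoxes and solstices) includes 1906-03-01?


Date: March 1
Astronomical Winter (approx.; exact equinox/solstice day varies by year): December 21 to March 19
March 1 falls within the Winter window

Winter


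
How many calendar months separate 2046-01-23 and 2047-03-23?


From January 2046 to March 2047
1 year * 12 = 12 months, plus 2 months = 14

14 months


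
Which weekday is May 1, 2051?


Target: May 1, 2051
Anchor: Jan 1, 2051. With p = 2051 - 1 = 2050: (p + p//4 - p//100 + p//400) mod 7 = (2050 + 512 - 20 + 5) mod 7 = 2547 mod 7 = 6 -> Sunday (Mon=0 ... Sun=6)
Days before May (Jan-Apr): 120 days
Weekday index = (6 + 120) mod 7 = 0

Monday


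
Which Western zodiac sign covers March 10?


Date: March 10
Conventional tropical zodiac dates: Pisces from February 19 onward; Aries starts March 21
March 10 falls within the Pisces range

Pisces


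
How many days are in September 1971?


September 1971

30 days


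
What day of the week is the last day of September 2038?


September 2038 has 30 days
Anchor: Jan 1, 2038. With p = 2038 - 1 = 2037: (p + p//4 - p//100 + p//400) mod 7 = (2037 + 509 - 20 + 5) mod 7 = 2531 mod 7 = 4 -> Friday (Mon=0 ... Sun=6)
Days before September (Jan-Aug): 243; September 1 index = (4 + 243) mod 7 = 2 -> Wednesday
Last day offset: 30 - 1 = 29 days
Weekday index = (2 + 29) mod 7 = 3

Thursday, September 30


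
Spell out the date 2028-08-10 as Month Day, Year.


ISO 2028-08-10 parses as year=2028, month=08, day=10
Month 8 -> August

August 10, 2028


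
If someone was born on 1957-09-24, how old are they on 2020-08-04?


Birth: 1957-09-24
Reference: 2020-08-04
Year difference: 2020 - 1957 = 63
Birthday not yet reached in 2020, subtract 1

62 years old


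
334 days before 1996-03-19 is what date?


Start: 1996-03-19, subtract 334 days
Back 19 days from March 19 reaches February 29, 1996 -> 315 left
February 1996 has 29 days -> back to January 31, 1996 -> 286 left
January 1996 has 31 days -> back to December 31, 1995 -> 255 left
December 1995 has 31 days -> back to November 30, 1995 -> 224 left
November 1995 has 30 days -> back to October 31, 1995 -> 194 left
October 1995 has 31 days -> back to September 30, 1995 -> 163 left
September 1995 has 30 days -> back to August 31, 1995 -> 133 left
August 1995 has 31 days -> back to July 31, 1995 -> 102 left
July 1995 has 31 days -> back to June 30, 1995 -> 71 left
June 1995 has 30 days -> back to May 31, 1995 -> 41 left
May 1995 has 31 days -> back to April 30, 1995 -> 10 left
April 1995: 30 - 10 = 20 -> lands on April 20

Result: 1995-04-20


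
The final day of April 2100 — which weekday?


April 2100 has 30 days
Anchor: Jan 1, 2100. With p = 2100 - 1 = 2099: (p + p//4 - p//100 + p//400) mod 7 = (2099 + 524 - 20 + 5) mod 7 = 2608 mod 7 = 4 -> Friday (Mon=0 ... Sun=6)
Days before April (Jan-Mar): 90; April 1 index = (4 + 90) mod 7 = 3 -> Thursday
Last day offset: 30 - 1 = 29 days
Weekday index = (3 + 29) mod 7 = 4

Friday, April 30


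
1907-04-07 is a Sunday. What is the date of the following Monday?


Current: Sunday
Target: Monday
Days ahead: 1

Next Monday: 1907-04-08


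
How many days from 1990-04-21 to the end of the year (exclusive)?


Day of year: 111 of 365
Remaining = 365 - 111

254 days


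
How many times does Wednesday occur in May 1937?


May 1937 has 31 days
Anchor: Jan 1, 1937. With p = 1937 - 1 = 1936: (p + p//4 - p//100 + p//400) mod 7 = (1936 + 484 - 19 + 4) mod 7 = 2405 mod 7 = 4 -> Friday (Mon=0 ... Sun=6)
Days before May (Jan-Apr): 120; May 1 index = (4 + 120) mod 7 = 5 -> Saturday
First Wednesday is May 5
Wednesdays: 5, 12, 19, 26

4 Wednesdays


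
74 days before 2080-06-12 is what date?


Start: 2080-06-12, subtract 74 days
Back 12 days from June 12 reaches May 31, 2080 -> 62 left
May 2080 has 31 days -> back to April 30, 2080 -> 31 left
April 2080 has 30 days -> back to March 31, 2080 -> 1 left
March 2080: 31 - 1 = 30 -> lands on March 30

Result: 2080-03-30


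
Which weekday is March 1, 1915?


Target: March 1, 1915
Anchor: Jan 1, 1915. With p = 1915 - 1 = 1914: (p + p//4 - p//100 + p//400) mod 7 = (1914 + 478 - 19 + 4) mod 7 = 2377 mod 7 = 4 -> Friday (Mon=0 ... Sun=6)
Days before March (Jan-Feb): 59 days
Weekday index = (4 + 59) mod 7 = 0

Monday


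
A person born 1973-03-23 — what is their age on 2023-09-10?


Birth: 1973-03-23
Reference: 2023-09-10
Year difference: 2023 - 1973 = 50

50 years old


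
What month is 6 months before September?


September is month 9
9 - 6 = 3

March


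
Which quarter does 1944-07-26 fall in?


Month: July (month 7)
Q1: Jan-Mar, Q2: Apr-Jun, Q3: Jul-Sep, Q4: Oct-Dec

Q3


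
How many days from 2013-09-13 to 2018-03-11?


From 2013-09-13 to 2018-03-11
2013-09-13: days before September = 31 + 28 + 31 + 30 + 31 + 30 + 31 + 31 = 243 (2013 is not a leap year); day of year = 243 + 13 = 256
2018-03-11: days before March = 31 + 28 = 59 (2018 is not a leap year); day of year = 59 + 11 = 70
Rest of 2013: 365 - 256 = 109
Full years 2014 (365), 2015 (365), 2016 (366), 2017 (365): 1461
Total = 109 + 1461 + 70 = 1640

1640 days


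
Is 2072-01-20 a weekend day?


Anchor: Jan 1, 2072. With p = 2072 - 1 = 2071: (p + p//4 - p//100 + p//400) mod 7 = (2071 + 517 - 20 + 5) mod 7 = 2573 mod 7 = 4 -> Friday (Mon=0 ... Sun=6)
Day of year: 20; offset = 19
Weekday index = (4 + 19) mod 7 = 2 -> Wednesday
Weekend days: Saturday, Sunday

No


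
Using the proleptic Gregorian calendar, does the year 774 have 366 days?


Gregorian leap year rule: divisible by 4, but not by 100, unless also by 400.
774 is not divisible by 4 -> not a leap year

No


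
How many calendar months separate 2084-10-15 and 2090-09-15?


From October 2084 to September 2090
6 years * 12 = 72 months, minus 1 month = 71

71 months


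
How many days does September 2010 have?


September 2010

30 days


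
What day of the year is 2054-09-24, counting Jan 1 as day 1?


Date: September 24, 2054
Days in months 1 through 8: 243
Plus 24 days in September

Day of year: 267


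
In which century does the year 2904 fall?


Century = (year - 1) // 100 + 1
= (2904 - 1) // 100 + 1
= 2903 // 100 + 1
= 29 + 1

30th century


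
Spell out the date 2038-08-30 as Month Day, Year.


ISO 2038-08-30 parses as year=2038, month=08, day=30
Month 8 -> August

August 30, 2038


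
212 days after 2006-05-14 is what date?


Start: 2006-05-14, add 212 days
May 2006 has 31 days: 31 - 14 = 17 days to May 31 -> 195 left
June 2006 has 30 days -> 165 left
July 2006 has 31 days -> 134 left
August 2006 has 31 days -> 103 left
September 2006 has 30 days -> 73 left
October 2006 has 31 days -> 42 left
November 2006 has 30 days -> 12 left
December 2006: 12 <= 31 -> lands on December 12

Result: 2006-12-12


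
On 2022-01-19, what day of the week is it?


Date: January 19, 2022
Anchor: Jan 1, 2022. With p = 2022 - 1 = 2021: (p + p//4 - p//100 + p//400) mod 7 = (2021 + 505 - 20 + 5) mod 7 = 2511 mod 7 = 5 -> Saturday (Mon=0 ... Sun=6)
Days into year = 19 - 1 = 18
Weekday index = (5 + 18) mod 7 = 2

Day of the week: Wednesday


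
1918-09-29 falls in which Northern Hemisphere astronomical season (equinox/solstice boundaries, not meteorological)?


Date: September 29
Astronomical Autumn (approx.; exact equinox/solstice day varies by year): September 22 to December 20
September 29 falls within the Autumn window

Autumn


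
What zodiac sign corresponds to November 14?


Date: November 14
Conventional tropical zodiac dates: Scorpio from October 23 onward; Sagittarius starts November 22
November 14 falls within the Scorpio range

Scorpio


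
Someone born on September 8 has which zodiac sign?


Date: September 8
Conventional tropical zodiac dates: Virgo from August 23 onward; Libra starts September 23
September 8 falls within the Virgo range

Virgo


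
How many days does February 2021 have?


February 2021 (leap year: no)

28 days


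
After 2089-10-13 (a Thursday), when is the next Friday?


Current: Thursday
Target: Friday
Days ahead: 1

Next Friday: 2089-10-14


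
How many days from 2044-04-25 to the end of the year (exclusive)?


Day of year: 116 of 366
Remaining = 366 - 116

250 days


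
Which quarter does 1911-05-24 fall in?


Month: May (month 5)
Q1: Jan-Mar, Q2: Apr-Jun, Q3: Jul-Sep, Q4: Oct-Dec

Q2


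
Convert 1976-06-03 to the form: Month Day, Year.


ISO 1976-06-03 parses as year=1976, month=06, day=03
Month 6 -> June

June 3, 1976


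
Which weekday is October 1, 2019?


Target: October 1, 2019
Anchor: Jan 1, 2019. With p = 2019 - 1 = 2018: (p + p//4 - p//100 + p//400) mod 7 = (2018 + 504 - 20 + 5) mod 7 = 2507 mod 7 = 1 -> Tuesday (Mon=0 ... Sun=6)
Days before October (Jan-Sep): 273 days
Weekday index = (1 + 273) mod 7 = 1

Tuesday


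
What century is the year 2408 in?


Century = (year - 1) // 100 + 1
= (2408 - 1) // 100 + 1
= 2407 // 100 + 1
= 24 + 1

25th century


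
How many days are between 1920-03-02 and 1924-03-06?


From 1920-03-02 to 1924-03-06
1920-03-02: days before March = 31 + 29 = 60 (1920 is a leap year); day of year = 60 + 2 = 62
1924-03-06: days before March = 31 + 29 = 60 (1924 is a leap year); day of year = 60 + 6 = 66
Rest of 1920: 366 - 62 = 304
Full years 1921 (365), 1922 (365), 1923 (365): 1095
Total = 304 + 1095 + 66 = 1465

1465 days


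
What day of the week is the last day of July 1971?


July 1971 has 31 days
Anchor: Jan 1, 1971. With p = 1971 - 1 = 1970: (p + p//4 - p//100 + p//400) mod 7 = (1970 + 492 - 19 + 4) mod 7 = 2447 mod 7 = 4 -> Friday (Mon=0 ... Sun=6)
Days before July (Jan-Jun): 181; July 1 index = (4 + 181) mod 7 = 3 -> Thursday
Last day offset: 31 - 1 = 30 days
Weekday index = (3 + 30) mod 7 = 5

Saturday, July 31


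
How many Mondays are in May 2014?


May 2014 has 31 days
Anchor: Jan 1, 2014. With p = 2014 - 1 = 2013: (p + p//4 - p//100 + p//400) mod 7 = (2013 + 503 - 20 + 5) mod 7 = 2501 mod 7 = 2 -> Wednesday (Mon=0 ... Sun=6)
Days before May (Jan-Apr): 120; May 1 index = (2 + 120) mod 7 = 3 -> Thursday
First Monday is May 5
Mondays: 5, 12, 19, 26

4 Mondays


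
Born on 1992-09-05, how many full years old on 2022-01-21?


Birth: 1992-09-05
Reference: 2022-01-21
Year difference: 2022 - 1992 = 30
Birthday not yet reached in 2022, subtract 1

29 years old


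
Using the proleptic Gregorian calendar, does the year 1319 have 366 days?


Gregorian leap year rule: divisible by 4, but not by 100, unless also by 400.
1319 is not divisible by 4 -> not a leap year

No


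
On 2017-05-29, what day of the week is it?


Date: May 29, 2017
Anchor: Jan 1, 2017. With p = 2017 - 1 = 2016: (p + p//4 - p//100 + p//400) mod 7 = (2016 + 504 - 20 + 5) mod 7 = 2505 mod 7 = 6 -> Sunday (Mon=0 ... Sun=6)
Days before May (Jan-Apr): 120; offset = 120 + 29 - 1 = 148
Weekday index = (6 + 148) mod 7 = 0

Day of the week: Monday


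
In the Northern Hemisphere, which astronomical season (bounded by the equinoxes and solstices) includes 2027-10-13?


Date: October 13
Astronomical Autumn (approx.; exact equinox/solstice day varies by year): September 22 to December 20
October 13 falls within the Autumn window

Autumn


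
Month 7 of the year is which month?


Month 7 of 12

July


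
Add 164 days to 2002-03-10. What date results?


Start: 2002-03-10, add 164 days
March 2002 has 31 days: 31 - 10 = 21 days to March 31 -> 143 left
April 2002 has 30 days -> 113 left
May 2002 has 31 days -> 82 left
June 2002 has 30 days -> 52 left
July 2002 has 31 days -> 21 left
August 2002: 21 <= 31 -> lands on August 21

Result: 2002-08-21


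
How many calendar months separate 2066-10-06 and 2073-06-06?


From October 2066 to June 2073
7 years * 12 = 84 months, minus 4 months = 80

80 months


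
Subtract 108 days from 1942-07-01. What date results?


Start: 1942-07-01, subtract 108 days
Back 1 day from July 1 reaches June 30, 1942 -> 107 left
June 1942 has 30 days -> back to May 31, 1942 -> 77 left
May 1942 has 31 days -> back to April 30, 1942 -> 46 left
April 1942 has 30 days -> back to March 31, 1942 -> 16 left
March 1942: 31 - 16 = 15 -> lands on March 15

Result: 1942-03-15


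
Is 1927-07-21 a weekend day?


Anchor: Jan 1, 1927. With p = 1927 - 1 = 1926: (p + p//4 - p//100 + p//400) mod 7 = (1926 + 481 - 19 + 4) mod 7 = 2392 mod 7 = 5 -> Saturday (Mon=0 ... Sun=6)
Day of year: 202; offset = 201
Weekday index = (5 + 201) mod 7 = 3 -> Thursday
Weekend days: Saturday, Sunday

No


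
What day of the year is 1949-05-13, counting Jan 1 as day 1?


Date: May 13, 1949
Days in months 1 through 4: 120
Plus 13 days in May

Day of year: 133


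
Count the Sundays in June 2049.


June 2049 has 30 days
Anchor: Jan 1, 2049. With p = 2049 - 1 = 2048: (p + p//4 - p//100 + p//400) mod 7 = (2048 + 512 - 20 + 5) mod 7 = 2545 mod 7 = 4 -> Friday (Mon=0 ... Sun=6)
Days before June (Jan-May): 151; June 1 index = (4 + 151) mod 7 = 1 -> Tuesday
First Sunday is June 6
Sundays: 6, 13, 20, 27

4 Sundays


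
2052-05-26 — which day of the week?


Date: May 26, 2052
Anchor: Jan 1, 2052. With p = 2052 - 1 = 2051: (p + p//4 - p//100 + p//400) mod 7 = (2051 + 512 - 20 + 5) mod 7 = 2548 mod 7 = 0 -> Monday (Mon=0 ... Sun=6)
Days before May (Jan-Apr): 121; offset = 121 + 26 - 1 = 146
Weekday index = (0 + 146) mod 7 = 6

Day of the week: Sunday
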